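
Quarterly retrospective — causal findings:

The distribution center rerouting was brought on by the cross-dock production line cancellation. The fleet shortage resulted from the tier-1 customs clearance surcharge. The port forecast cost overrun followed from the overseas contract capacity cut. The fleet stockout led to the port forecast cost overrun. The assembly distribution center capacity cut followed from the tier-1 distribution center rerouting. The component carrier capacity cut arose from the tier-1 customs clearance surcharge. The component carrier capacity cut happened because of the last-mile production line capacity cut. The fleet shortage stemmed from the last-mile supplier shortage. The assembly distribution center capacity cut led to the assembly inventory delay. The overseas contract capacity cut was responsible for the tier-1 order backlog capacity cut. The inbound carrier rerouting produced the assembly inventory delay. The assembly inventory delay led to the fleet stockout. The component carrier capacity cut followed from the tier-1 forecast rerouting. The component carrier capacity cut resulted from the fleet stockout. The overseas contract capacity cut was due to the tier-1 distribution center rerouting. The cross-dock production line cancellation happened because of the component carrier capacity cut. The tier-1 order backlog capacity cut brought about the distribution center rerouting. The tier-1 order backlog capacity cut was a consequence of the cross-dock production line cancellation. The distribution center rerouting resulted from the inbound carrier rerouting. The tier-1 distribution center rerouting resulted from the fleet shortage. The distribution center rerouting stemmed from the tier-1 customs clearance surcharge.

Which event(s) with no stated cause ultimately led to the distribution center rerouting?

the inbound carrier rerouting, the last-mile production line capacity cut, the last-mile supplier shortage, the tier-1 customs clearance surcharge, the tier-1 forecast rerouting

Tracing upstream from the distribution center rerouting: the distribution center rerouting ← the inbound carrier rerouting.
A separate upstream branch: the distribution center rerouting ← the tier-1 customs clearance surcharge.
A separate upstream branch: the distribution center rerouting ← the cross-dock production line cancellation ← the component carrier capacity cut ← the tier-1 forecast rerouting.
A separate upstream branch: the distribution center rerouting ← the tier-1 order backlog capacity cut ← the overseas contract capacity cut ← the tier-1 distribution center rerouting ← the fleet shortage ← the last-mile supplier shortage.
A separate upstream branch: the distribution center rerouting ← the cross-dock production line cancellation ← the component carrier capacity cut ← the last-mile production line capacity cut.
Each of those chain origins has no stated cause.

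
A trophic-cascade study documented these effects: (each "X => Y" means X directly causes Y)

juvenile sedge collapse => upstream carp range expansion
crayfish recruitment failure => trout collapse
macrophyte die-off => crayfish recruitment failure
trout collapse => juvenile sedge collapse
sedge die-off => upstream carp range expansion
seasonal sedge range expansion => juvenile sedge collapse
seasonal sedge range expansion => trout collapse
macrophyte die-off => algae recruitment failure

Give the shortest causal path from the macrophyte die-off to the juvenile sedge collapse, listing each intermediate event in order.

the macrophyte die-off → the crayfish recruitment failure
the crayfish recruitment failure → the trout collapse
the trout collapse → the juvenile sedge collapse
Length: 3 steps.

the macrophyte die-off → the crayfish recruitment failure → the trout collapse → the juvenile sedge collapse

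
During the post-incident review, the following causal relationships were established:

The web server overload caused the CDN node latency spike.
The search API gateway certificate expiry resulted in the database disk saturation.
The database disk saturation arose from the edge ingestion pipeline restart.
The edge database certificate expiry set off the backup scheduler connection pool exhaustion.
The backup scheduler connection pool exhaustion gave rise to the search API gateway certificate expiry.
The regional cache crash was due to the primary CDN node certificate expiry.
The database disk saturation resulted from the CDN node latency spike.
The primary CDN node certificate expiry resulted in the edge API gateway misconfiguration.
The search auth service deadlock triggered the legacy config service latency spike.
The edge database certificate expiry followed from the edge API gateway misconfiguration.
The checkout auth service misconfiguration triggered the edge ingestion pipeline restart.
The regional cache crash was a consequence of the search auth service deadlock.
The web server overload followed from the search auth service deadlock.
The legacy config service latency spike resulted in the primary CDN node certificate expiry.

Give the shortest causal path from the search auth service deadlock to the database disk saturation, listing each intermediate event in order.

the search auth service deadlock → the web server overload
the web server overload → the CDN node latency spike
the CDN node latency spike → the database disk saturation
Length: 3 steps.

the search auth service deadlock → the web server overload → the CDN node latency spike → the database disk saturation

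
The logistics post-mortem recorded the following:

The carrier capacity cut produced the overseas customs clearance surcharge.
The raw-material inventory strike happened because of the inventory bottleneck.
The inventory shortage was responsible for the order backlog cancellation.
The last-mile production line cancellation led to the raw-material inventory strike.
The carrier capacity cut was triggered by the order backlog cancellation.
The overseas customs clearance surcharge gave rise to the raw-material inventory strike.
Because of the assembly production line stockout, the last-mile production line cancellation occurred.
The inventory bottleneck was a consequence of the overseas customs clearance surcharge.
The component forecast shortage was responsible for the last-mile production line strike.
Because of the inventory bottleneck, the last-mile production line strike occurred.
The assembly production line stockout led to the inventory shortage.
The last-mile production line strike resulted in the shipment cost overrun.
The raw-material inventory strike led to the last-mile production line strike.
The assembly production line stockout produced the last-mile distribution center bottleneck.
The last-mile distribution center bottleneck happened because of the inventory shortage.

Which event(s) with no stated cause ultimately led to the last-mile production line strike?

Tracing upstream from the last-mile production line strike: the last-mile production line strike ← the raw-material inventory strike ← the last-mile production line cancellation ← the assembly production line stockout.
A separate upstream branch: the last-mile production line strike ← the component forecast shortage.
Each of those chain origins has no stated cause.

the assembly production line stockout, the component forecast shortage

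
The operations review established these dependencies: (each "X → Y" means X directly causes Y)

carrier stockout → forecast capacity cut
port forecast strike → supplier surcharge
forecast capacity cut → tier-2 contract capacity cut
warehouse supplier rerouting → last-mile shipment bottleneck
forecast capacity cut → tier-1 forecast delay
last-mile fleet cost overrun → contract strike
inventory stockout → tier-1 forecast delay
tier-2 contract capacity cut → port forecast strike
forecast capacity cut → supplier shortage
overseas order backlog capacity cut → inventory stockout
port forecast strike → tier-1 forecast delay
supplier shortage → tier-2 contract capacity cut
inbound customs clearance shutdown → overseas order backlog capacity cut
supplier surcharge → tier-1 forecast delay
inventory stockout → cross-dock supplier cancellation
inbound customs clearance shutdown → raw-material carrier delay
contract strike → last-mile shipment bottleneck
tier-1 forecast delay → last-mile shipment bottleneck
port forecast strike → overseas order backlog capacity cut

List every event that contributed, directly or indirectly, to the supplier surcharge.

the carrier stockout, the forecast capacity cut, the port forecast strike, the supplier shortage, the tier-2 contract capacity cut

Immediate cause of the supplier surcharge: the port forecast strike.
Further upstream: the carrier stockout, the forecast capacity cut, the supplier shortage, the tier-2 contract capacity cut.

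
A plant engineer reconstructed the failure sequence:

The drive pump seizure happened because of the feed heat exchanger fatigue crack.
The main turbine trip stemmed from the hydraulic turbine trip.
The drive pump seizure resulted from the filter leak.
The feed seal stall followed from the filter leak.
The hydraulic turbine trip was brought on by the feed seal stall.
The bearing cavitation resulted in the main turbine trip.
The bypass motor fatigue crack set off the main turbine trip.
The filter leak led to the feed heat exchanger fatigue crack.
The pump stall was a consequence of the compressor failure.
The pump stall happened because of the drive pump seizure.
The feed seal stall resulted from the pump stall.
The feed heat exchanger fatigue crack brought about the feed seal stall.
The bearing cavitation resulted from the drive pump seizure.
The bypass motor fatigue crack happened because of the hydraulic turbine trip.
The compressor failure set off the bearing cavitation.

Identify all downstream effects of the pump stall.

Direct effects: the feed seal stall.
2 steps out: the hydraulic turbine trip.
3 steps out: the bypass motor fatigue crack, the main turbine trip.
Not reachable from it: the filter leak, the feed heat exchanger fatigue crack, the compressor failure, the drive pump seizure, the bearing cavitation.

the bypass motor fatigue crack, the feed seal stall, the hydraulic turbine trip, the main turbine trip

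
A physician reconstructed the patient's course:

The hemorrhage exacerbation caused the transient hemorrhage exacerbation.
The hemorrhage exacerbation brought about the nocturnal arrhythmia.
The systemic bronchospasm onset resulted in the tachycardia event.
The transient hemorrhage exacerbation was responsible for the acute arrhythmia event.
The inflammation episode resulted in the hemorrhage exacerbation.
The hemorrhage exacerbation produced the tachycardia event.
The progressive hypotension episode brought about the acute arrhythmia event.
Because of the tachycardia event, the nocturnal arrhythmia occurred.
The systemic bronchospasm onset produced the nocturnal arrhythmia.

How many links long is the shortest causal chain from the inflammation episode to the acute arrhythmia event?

Shortest chain: the inflammation episode → the hemorrhage exacerbation → the transient hemorrhage exacerbation → the acute arrhythmia event.

3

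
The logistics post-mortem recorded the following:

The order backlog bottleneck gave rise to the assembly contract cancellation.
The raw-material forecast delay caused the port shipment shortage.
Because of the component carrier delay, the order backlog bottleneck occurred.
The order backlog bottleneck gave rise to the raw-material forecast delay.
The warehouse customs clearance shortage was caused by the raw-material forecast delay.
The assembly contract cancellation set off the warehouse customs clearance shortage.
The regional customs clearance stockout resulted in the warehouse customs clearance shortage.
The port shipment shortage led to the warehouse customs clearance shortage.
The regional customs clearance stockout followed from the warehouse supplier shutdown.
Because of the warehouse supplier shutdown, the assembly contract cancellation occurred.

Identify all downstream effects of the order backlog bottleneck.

the assembly contract cancellation, the port shipment shortage, the raw-material forecast delay, the warehouse customs clearance shortage

Direct effects: the raw-material forecast delay, the assembly contract cancellation.
2 steps out: the port shipment shortage, the warehouse customs clearance shortage.
Not reachable from it: the warehouse supplier shutdown, the component carrier delay, the regional customs clearance stockout.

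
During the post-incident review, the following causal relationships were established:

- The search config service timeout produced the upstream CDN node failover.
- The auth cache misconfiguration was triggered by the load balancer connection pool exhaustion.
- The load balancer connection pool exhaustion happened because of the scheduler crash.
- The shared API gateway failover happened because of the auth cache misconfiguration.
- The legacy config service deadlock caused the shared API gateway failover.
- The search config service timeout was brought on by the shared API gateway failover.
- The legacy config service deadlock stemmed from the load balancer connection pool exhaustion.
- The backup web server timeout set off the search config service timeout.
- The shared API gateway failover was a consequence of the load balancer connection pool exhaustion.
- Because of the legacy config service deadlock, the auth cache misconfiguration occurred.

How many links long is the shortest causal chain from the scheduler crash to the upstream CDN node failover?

Shortest chain: the scheduler crash → the load balancer connection pool exhaustion → the shared API gateway failover → the search config service timeout → the upstream CDN node failover.

4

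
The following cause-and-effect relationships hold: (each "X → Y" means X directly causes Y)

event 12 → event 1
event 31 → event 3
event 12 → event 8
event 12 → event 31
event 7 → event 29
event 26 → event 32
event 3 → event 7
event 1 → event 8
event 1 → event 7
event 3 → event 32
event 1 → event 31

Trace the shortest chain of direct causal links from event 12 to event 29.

event 12 → event 1 → event 7 → event 29

event 12 → event 1
event 1 → event 7
event 7 → event 29
Length: 3 steps.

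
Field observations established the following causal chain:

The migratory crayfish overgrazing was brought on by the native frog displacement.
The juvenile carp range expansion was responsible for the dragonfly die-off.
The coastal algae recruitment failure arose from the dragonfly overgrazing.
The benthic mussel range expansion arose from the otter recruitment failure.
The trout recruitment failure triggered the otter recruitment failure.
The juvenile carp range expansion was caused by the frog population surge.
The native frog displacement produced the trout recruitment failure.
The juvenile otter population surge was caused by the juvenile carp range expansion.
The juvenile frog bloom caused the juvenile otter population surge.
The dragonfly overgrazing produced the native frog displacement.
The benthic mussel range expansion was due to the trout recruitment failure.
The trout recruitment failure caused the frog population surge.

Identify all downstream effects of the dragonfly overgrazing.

the benthic mussel range expansion, the coastal algae recruitment failure, the dragonfly die-off, the frog population surge, the juvenile carp range expansion, the juvenile otter population surge, the migratory crayfish overgrazing, the native frog displacement, the otter recruitment failure, the trout recruitment failure

Direct effects: the native frog displacement, the coastal algae recruitment failure.
2 steps out: the trout recruitment failure, the migratory crayfish overgrazing.
3 steps out: the frog population surge, the otter recruitment failure, the benthic mussel range expansion.
4 steps out: the juvenile carp range expansion.
5 steps out: the dragonfly die-off, the juvenile otter population surge.
Not reachable from it: the juvenile frog bloom.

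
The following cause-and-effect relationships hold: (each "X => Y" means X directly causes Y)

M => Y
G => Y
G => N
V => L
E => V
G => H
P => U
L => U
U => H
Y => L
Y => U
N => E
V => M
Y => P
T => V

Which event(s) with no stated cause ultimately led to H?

Tracing upstream from H: H ← U ← L ← V ← T.
A separate upstream branch: H ← G.
Each of those chain origins has no stated cause.

G, T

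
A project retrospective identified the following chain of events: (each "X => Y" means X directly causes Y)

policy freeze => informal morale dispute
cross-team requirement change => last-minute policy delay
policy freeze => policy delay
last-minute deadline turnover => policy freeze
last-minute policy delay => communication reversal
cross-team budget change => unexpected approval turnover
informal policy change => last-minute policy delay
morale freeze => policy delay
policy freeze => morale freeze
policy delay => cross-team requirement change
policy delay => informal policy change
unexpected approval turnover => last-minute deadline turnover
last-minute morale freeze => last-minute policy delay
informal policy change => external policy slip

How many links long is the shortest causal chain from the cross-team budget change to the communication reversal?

7

Shortest chain: the cross-team budget change → the unexpected approval turnover → the last-minute deadline turnover → the policy freeze → the policy delay → the informal policy change → the last-minute policy delay → the communication reversal.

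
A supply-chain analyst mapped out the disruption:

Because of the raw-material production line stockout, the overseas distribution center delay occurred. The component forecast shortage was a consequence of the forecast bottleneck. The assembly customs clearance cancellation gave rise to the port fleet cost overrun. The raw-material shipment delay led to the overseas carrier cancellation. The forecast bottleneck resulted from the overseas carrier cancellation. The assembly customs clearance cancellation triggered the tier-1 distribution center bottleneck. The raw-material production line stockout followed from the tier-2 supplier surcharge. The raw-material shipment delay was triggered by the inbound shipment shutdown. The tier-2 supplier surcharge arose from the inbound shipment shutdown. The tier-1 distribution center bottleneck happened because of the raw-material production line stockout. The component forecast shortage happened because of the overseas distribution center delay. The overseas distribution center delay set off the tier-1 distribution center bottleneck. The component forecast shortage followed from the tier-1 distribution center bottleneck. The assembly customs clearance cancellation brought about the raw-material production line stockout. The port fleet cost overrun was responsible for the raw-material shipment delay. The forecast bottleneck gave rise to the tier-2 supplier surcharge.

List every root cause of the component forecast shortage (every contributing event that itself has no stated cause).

the assembly customs clearance cancellation, the inbound shipment shutdown

Tracing upstream from the component forecast shortage: the component forecast shortage ← the tier-1 distribution center bottleneck ← the assembly customs clearance cancellation.
A separate upstream branch: the component forecast shortage ← the forecast bottleneck ← the overseas carrier cancellation ← the raw-material shipment delay ← the inbound shipment shutdown.
Each of those chain origins has no stated cause.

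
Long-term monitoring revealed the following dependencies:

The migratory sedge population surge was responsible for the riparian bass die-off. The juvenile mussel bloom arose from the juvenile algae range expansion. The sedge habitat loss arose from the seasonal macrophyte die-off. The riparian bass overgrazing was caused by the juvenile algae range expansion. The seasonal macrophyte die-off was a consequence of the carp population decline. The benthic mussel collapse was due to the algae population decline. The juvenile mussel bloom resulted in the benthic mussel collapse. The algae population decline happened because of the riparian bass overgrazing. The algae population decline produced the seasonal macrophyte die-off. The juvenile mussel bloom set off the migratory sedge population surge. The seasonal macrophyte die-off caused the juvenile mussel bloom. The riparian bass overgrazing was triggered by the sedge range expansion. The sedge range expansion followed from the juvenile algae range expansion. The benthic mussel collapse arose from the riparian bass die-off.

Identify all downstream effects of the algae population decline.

Direct effects: the seasonal macrophyte die-off, the benthic mussel collapse.
2 steps out: the juvenile mussel bloom, the sedge habitat loss.
3 steps out: the migratory sedge population surge.
4 steps out: the riparian bass die-off.
Not reachable from it: the juvenile algae range expansion, the sedge range expansion, the riparian bass overgrazing, the carp population decline.

the benthic mussel collapse, the juvenile mussel bloom, the migratory sedge population surge, the riparian bass die-off, the seasonal macrophyte die-off, the sedge habitat loss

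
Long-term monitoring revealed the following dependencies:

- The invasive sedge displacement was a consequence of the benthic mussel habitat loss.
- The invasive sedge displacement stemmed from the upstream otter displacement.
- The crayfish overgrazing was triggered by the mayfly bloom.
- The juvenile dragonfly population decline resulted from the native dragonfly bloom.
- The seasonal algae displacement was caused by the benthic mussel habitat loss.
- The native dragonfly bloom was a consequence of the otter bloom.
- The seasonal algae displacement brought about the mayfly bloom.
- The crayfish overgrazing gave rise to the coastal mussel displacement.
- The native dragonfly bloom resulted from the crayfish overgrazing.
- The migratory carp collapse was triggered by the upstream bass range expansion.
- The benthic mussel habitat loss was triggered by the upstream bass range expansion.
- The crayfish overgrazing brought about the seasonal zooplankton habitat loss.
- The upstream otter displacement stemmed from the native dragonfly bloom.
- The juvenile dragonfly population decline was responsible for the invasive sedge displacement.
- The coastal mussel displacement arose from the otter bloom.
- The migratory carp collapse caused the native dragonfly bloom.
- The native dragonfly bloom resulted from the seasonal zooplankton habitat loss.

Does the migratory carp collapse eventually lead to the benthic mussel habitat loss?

The migratory carp collapse leads to the native dragonfly bloom, the upstream otter displacement, the juvenile dragonfly population decline, the invasive sedge displacement; the benthic mussel habitat loss is not among them.

No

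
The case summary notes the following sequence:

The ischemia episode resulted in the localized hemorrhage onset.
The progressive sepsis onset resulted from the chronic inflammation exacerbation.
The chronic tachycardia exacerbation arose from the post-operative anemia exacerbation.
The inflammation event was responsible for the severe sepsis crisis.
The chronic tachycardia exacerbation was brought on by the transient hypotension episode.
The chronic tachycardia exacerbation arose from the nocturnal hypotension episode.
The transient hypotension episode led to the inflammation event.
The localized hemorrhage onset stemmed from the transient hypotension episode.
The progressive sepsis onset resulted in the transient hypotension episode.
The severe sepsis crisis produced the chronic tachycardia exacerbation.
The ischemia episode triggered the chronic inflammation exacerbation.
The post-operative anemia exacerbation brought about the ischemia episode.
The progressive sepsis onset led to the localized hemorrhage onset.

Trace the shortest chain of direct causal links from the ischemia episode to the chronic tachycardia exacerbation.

the ischemia episode → the chronic inflammation exacerbation → the progressive sepsis onset → the transient hypotension episode → the chronic tachycardia exacerbation

the ischemia episode → the chronic inflammation exacerbation
the chronic inflammation exacerbation → the progressive sepsis onset
the progressive sepsis onset → the transient hypotension episode
the transient hypotension episode → the chronic tachycardia exacerbation
Length: 4 steps.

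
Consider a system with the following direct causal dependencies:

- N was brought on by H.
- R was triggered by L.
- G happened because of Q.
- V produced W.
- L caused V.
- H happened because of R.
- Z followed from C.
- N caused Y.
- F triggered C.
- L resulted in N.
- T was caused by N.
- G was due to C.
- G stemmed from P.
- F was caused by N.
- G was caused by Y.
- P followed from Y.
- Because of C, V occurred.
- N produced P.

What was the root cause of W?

L

Tracing upstream from W: W ← V ← L.
L has no stated cause, so it is the root.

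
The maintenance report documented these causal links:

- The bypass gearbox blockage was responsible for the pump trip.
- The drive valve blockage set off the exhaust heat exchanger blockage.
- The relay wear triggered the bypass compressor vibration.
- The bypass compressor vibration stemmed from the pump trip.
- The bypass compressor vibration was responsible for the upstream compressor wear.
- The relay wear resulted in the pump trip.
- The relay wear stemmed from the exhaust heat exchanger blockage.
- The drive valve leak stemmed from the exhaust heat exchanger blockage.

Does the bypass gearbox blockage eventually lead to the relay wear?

The bypass gearbox blockage leads to the pump trip, the bypass compressor vibration, the upstream compressor wear; the relay wear is not among them.

No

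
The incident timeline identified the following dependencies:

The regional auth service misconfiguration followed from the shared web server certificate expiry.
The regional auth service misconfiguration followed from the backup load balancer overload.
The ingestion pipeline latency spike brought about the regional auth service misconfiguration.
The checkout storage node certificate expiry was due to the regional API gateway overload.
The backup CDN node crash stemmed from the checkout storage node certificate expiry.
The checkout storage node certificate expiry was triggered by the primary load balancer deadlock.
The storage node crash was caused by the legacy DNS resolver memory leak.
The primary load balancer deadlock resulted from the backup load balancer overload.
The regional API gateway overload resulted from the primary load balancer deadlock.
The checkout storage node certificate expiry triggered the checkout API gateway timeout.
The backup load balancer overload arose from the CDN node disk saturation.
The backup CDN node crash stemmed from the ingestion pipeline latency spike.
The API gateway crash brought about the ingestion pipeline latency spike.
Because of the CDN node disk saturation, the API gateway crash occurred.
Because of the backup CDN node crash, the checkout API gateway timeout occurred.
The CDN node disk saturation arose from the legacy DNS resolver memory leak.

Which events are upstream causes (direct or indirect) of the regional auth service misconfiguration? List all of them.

the API gateway crash, the CDN node disk saturation, the backup load balancer overload, the ingestion pipeline latency spike, the legacy DNS resolver memory leak, the shared web server certificate expiry

Immediate causes of the regional auth service misconfiguration: the backup load balancer overload, the ingestion pipeline latency spike, the shared web server certificate expiry.
Further upstream: the legacy DNS resolver memory leak, the CDN node disk saturation, the API gateway crash.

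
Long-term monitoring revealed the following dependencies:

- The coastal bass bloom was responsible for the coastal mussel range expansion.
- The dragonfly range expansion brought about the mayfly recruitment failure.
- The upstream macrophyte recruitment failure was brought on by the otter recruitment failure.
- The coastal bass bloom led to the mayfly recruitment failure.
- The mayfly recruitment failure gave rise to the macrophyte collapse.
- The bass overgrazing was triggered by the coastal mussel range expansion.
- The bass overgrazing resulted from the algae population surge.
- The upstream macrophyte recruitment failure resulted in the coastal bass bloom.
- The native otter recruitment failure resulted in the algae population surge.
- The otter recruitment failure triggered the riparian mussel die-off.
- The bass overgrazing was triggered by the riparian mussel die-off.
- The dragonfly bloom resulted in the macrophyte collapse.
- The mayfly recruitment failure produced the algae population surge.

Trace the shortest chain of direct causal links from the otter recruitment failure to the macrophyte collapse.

the otter recruitment failure → the upstream macrophyte recruitment failure → the coastal bass bloom → the mayfly recruitment failure → the macrophyte collapse

the otter recruitment failure → the upstream macrophyte recruitment failure
the upstream macrophyte recruitment failure → the coastal bass bloom
the coastal bass bloom → the mayfly recruitment failure
the mayfly recruitment failure → the macrophyte collapse
Length: 4 steps.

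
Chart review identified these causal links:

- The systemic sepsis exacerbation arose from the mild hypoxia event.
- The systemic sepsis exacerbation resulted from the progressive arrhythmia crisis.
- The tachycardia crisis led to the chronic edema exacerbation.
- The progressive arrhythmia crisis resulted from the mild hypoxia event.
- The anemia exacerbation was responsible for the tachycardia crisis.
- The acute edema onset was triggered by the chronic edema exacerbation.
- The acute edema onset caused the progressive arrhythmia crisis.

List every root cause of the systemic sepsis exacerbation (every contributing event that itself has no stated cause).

the anemia exacerbation, the mild hypoxia event

Tracing upstream from the systemic sepsis exacerbation: the systemic sepsis exacerbation ← the progressive arrhythmia crisis ← the acute edema onset ← the chronic edema exacerbation ← the tachycardia crisis ← the anemia exacerbation.
A separate upstream branch: the systemic sepsis exacerbation ← the mild hypoxia event.
Each of those chain origins has no stated cause.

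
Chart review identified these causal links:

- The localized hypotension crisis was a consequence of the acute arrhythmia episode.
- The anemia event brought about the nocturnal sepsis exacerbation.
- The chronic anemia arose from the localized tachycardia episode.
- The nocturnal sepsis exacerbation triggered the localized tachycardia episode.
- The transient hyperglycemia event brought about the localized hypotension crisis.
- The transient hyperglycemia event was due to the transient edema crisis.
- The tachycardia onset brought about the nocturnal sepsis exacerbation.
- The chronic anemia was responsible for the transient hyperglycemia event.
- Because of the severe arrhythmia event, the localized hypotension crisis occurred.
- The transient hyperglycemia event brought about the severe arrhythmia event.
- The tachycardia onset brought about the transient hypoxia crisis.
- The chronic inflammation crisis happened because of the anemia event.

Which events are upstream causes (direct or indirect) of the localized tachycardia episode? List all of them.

the anemia event, the nocturnal sepsis exacerbation, the tachycardia onset

Immediate cause of the localized tachycardia episode: the nocturnal sepsis exacerbation.
Further upstream: the anemia event, the tachycardia onset.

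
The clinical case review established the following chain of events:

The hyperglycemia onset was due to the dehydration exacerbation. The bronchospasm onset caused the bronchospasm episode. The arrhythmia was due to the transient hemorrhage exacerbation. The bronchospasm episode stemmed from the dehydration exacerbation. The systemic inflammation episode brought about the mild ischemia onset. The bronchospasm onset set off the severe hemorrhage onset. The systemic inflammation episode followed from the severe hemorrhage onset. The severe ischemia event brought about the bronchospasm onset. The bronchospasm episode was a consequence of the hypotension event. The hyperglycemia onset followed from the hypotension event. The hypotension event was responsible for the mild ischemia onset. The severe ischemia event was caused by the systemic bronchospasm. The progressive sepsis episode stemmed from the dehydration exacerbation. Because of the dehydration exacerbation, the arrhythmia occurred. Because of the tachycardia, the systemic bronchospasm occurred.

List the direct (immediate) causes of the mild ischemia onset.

Upstream contributors include the tachycardia, the systemic bronchospasm, the severe ischemia event, the bronchospasm onset, the severe hemorrhage onset, but only the hypotension event, the systemic inflammation episode feed directly into the mild ischemia onset.

the hypotension event, the systemic inflammation episode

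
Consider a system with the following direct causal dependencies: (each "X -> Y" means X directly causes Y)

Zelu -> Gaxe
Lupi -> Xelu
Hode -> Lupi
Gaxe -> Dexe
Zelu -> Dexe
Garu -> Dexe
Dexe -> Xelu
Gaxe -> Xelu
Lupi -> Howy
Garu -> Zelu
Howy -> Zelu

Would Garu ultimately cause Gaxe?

Yes

There is a causal chain: Garu → Zelu → Gaxe.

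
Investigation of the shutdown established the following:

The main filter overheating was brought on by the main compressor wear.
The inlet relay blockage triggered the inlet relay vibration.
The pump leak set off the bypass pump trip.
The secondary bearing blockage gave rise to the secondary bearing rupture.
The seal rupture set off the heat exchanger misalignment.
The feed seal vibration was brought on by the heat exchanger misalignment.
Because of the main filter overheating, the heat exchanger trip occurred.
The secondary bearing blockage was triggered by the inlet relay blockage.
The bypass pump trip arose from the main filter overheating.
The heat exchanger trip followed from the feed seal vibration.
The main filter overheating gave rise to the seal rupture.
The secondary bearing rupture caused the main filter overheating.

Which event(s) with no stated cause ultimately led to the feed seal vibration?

the inlet relay blockage, the main compressor wear

Tracing upstream from the feed seal vibration: the feed seal vibration ← the heat exchanger misalignment ← the seal rupture ← the main filter overheating ← the secondary bearing rupture ← the secondary bearing blockage ← the inlet relay blockage.
A separate upstream branch: the feed seal vibration ← the heat exchanger misalignment ← the seal rupture ← the main filter overheating ← the main compressor wear.
Each of those chain origins has no stated cause.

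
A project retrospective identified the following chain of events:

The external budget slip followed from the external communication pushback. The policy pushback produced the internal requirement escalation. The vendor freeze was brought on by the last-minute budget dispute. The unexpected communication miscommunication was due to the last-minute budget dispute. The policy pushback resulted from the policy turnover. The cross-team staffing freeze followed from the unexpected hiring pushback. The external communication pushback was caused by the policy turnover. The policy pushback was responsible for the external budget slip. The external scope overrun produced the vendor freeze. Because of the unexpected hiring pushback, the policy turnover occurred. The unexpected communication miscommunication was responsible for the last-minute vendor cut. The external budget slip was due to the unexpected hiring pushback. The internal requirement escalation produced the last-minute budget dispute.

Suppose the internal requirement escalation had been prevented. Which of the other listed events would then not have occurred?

Downstream of the internal requirement escalation: the last-minute budget dispute, the unexpected communication miscommunication, the vendor freeze, the last-minute vendor cut.
Of those, still caused via another path: the vendor freeze.
The remainder have no surviving cause.

the last-minute budget dispute, the last-minute vendor cut, the unexpected communication miscommunication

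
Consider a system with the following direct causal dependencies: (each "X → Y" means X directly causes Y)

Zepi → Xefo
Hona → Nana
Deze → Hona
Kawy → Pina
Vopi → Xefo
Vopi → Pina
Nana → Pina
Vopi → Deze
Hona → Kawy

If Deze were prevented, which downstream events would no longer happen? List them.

Downstream of Deze: Hona, Kawy, Nana, Pina.
Of those, still caused via another path: Pina.
The remainder have no surviving cause.

Hona, Kawy, Nana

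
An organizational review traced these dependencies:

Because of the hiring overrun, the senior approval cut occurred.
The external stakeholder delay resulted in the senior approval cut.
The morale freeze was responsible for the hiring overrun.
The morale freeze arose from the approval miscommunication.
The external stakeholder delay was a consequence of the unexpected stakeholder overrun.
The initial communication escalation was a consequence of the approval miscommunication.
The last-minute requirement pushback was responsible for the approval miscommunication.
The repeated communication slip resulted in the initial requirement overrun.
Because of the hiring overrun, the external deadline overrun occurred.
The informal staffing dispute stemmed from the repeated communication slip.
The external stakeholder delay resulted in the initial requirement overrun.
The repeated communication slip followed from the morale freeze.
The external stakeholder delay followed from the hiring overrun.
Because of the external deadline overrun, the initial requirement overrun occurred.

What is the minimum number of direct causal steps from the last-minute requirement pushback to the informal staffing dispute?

4

Shortest chain: the last-minute requirement pushback → the approval miscommunication → the morale freeze → the repeated communication slip → the informal staffing dispute.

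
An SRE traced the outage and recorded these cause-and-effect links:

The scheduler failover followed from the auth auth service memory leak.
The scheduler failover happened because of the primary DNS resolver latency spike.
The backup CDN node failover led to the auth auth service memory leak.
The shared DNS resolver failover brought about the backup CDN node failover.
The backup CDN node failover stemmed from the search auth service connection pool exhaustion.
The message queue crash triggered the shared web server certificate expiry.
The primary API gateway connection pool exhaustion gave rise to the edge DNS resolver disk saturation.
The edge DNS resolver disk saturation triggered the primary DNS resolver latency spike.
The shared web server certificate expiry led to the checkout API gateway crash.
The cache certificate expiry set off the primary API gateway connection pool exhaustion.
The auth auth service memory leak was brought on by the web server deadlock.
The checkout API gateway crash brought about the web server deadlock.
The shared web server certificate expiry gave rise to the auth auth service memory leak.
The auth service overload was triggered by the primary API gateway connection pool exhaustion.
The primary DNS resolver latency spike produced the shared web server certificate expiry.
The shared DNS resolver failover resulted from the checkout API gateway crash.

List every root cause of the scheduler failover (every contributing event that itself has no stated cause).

the cache certificate expiry, the message queue crash, the search auth service connection pool exhaustion

Tracing upstream from the scheduler failover: the scheduler failover ← the primary DNS resolver latency spike ← the edge DNS resolver disk saturation ← the primary API gateway connection pool exhaustion ← the cache certificate expiry.
A separate upstream branch: the scheduler failover ← the auth auth service memory leak ← the backup CDN node failover ← the search auth service connection pool exhaustion.
A separate upstream branch: the scheduler failover ← the auth auth service memory leak ← the shared web server certificate expiry ← the message queue crash.
Each of those chain origins has no stated cause.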